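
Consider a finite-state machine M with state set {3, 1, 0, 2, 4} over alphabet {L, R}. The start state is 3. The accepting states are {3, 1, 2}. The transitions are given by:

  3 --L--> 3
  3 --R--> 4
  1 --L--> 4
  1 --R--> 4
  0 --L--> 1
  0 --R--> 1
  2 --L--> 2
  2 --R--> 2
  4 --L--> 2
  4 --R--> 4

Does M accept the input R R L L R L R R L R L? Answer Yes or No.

Yes

Trace: 3 -R-> 4 -R-> 4 -L-> 2 -L-> 2 -R-> 2 -L-> 2 -R-> 2 -R-> 2 -L-> 2 -R-> 2 -L-> 2
End state 2 is accepting.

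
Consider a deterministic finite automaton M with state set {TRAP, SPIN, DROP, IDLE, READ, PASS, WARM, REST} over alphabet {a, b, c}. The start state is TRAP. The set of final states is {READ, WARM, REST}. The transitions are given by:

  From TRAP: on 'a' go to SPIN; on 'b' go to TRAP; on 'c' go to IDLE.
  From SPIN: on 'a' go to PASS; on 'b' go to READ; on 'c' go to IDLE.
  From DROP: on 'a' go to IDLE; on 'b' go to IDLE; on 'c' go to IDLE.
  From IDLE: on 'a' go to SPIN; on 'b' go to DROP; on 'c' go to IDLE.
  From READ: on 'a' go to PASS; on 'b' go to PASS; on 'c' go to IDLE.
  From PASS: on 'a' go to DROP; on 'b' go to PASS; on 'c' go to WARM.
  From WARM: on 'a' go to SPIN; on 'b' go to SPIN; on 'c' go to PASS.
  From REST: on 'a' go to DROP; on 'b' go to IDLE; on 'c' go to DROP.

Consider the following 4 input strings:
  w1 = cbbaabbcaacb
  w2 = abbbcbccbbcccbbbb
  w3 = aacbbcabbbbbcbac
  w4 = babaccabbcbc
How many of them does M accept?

w1: TRAP → IDLE → DROP → IDLE → SPIN → PASS → PASS → PASS → WARM → SPIN → PASS → WARM → SPIN  → end SPIN, rejected
w2: TRAP → SPIN → READ → PASS → PASS → WARM → SPIN → IDLE → IDLE → DROP → IDLE → IDLE → IDLE → IDLE → DROP → IDLE → DROP → IDLE  → end IDLE, rejected
w3: TRAP → SPIN → PASS → WARM → SPIN → READ → IDLE → SPIN → READ → PASS → PASS → PASS → PASS → WARM → SPIN → PASS → WARM  → end WARM, accepted
w4: TRAP → TRAP → SPIN → READ → PASS → WARM → PASS → DROP → IDLE → DROP → IDLE → DROP → IDLE  → end IDLE, rejected

1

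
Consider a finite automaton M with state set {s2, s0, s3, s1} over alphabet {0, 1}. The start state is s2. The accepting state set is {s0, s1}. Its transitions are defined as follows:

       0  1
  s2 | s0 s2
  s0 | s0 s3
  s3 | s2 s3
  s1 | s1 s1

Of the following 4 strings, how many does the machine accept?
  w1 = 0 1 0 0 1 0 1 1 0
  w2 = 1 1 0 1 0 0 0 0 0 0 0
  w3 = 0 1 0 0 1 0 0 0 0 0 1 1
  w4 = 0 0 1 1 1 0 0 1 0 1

w1: s2 → s0 → s3 → s2 → s0 → s3 → s2 → s2 → s2 → s0  → end s0, accepted
w2: s2 → s2 → s2 → s0 → s3 → s2 → s0 → s0 → s0 → s0 → s0 → s0  → end s0, accepted
w3: s2 → s0 → s3 → s2 → s0 → s3 → s2 → s0 → s0 → s0 → s0 → s3 → s3  → end s3, rejected
w4: s2 → s0 → s0 → s3 → s3 → s3 → s2 → s0 → s3 → s2 → s2  → end s2, rejected

2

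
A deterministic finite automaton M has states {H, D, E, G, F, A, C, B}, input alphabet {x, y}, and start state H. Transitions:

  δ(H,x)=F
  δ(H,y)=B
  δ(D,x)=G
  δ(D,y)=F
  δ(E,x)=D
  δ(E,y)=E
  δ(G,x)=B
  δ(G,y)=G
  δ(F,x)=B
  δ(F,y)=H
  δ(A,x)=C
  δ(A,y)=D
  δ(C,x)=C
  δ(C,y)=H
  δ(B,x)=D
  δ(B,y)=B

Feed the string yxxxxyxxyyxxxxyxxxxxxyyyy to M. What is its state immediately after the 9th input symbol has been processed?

start at H
read 'y': H → B
read 'x': B → D
read 'x': D → G
read 'x': G → B
read 'x': B → D
read 'y': D → F
read 'x': F → B
read 'x': B → D
read 'y': D → F
After 9 symbols: F.

F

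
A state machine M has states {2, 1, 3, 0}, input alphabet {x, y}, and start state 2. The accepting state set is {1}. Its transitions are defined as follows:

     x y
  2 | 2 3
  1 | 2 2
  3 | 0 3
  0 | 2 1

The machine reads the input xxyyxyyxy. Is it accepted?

start at 2
read 'x': 2 → 2
read 'x': 2 → 2
read 'y': 2 → 3
read 'y': 3 → 3
read 'x': 3 → 0
read 'y': 0 → 1
read 'y': 1 → 2
read 'x': 2 → 2
read 'y': 2 → 3
End state 3 is not accepting.

No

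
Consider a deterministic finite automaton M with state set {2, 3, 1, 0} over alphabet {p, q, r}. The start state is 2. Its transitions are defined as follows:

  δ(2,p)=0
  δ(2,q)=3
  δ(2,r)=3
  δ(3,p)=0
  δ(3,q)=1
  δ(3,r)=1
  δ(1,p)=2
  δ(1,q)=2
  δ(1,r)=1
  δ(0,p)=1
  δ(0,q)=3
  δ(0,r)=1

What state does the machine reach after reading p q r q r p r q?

2

2 → 0 → 3 → 1 → 2 → 3 → 0 → 1 → 2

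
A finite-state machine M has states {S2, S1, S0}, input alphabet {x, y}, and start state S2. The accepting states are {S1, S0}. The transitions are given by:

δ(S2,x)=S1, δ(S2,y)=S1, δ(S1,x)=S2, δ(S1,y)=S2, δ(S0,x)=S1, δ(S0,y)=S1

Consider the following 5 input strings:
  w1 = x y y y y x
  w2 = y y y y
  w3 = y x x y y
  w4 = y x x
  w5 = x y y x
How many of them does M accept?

2

w1: Trace: S2 -x-> S1 -y-> S2 -y-> S1 -y-> S2 -y-> S1 -x-> S2  → end S2, rejected
w2: Trace: S2 -y-> S1 -y-> S2 -y-> S1 -y-> S2  → end S2, rejected
w3: Trace: S2 -y-> S1 -x-> S2 -x-> S1 -y-> S2 -y-> S1  → end S1, accepted
w4: Trace: S2 -y-> S1 -x-> S2 -x-> S1  → end S1, accepted
w5: Trace: S2 -x-> S1 -y-> S2 -y-> S1 -x-> S2  → end S2, rejected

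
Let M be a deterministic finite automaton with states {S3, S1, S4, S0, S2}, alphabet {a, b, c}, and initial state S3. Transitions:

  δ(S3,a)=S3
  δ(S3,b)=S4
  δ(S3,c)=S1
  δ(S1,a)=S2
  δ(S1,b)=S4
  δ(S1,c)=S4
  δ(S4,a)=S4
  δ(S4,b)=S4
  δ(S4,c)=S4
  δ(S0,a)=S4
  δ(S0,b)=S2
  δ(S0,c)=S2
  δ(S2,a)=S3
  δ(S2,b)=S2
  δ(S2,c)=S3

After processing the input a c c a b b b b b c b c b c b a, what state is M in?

S4

S3 → S3 → S1 → S4 → S4 → S4 → S4 → S4 → S4 → S4 → S4 → S4 → S4 → S4 → S4 → S4 → S4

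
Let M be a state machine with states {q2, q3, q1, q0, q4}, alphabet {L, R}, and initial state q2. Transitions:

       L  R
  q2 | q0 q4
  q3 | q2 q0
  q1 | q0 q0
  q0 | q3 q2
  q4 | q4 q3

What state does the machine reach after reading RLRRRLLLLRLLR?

start at q2
read 'R': q2 → q4
read 'L': q4 → q4
read 'R': q4 → q3
read 'R': q3 → q0
read 'R': q0 → q2
read 'L': q2 → q0
read 'L': q0 → q3
read 'L': q3 → q2
read 'L': q2 → q0
read 'R': q0 → q2
read 'L': q2 → q0
read 'L': q0 → q3
read 'R': q3 → q0

q0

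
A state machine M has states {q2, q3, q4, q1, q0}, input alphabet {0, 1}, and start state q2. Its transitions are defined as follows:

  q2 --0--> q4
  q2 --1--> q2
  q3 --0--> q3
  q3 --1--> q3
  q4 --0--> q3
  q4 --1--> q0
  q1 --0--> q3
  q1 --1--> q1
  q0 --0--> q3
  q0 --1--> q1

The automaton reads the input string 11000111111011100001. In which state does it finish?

q3

Trace: q2 -1-> q2 -1-> q2 -0-> q4 -0-> q3 -0-> q3 -1-> q3 -1-> q3 -1-> q3 -1-> q3 -1-> q3 -1-> q3 -0-> q3 -1-> q3 -1-> q3 -1-> q3 -0-> q3 -0-> q3 -0-> q3 -0-> q3 -1-> q3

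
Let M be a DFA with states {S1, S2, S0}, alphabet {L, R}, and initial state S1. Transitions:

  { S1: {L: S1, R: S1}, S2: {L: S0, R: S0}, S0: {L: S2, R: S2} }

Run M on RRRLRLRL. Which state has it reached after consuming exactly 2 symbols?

S1 → S1 → S1
After 2 symbols: S1.

S1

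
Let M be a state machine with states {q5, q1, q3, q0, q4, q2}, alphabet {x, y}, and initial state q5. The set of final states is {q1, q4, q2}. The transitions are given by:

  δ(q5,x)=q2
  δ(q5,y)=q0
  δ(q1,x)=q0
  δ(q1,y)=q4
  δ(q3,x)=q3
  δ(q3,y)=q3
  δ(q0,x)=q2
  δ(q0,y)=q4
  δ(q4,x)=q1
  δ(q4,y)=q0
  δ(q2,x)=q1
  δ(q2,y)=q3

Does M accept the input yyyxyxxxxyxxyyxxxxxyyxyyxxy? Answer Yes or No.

No

start at q5
read 'y': q5 → q0
read 'y': q0 → q4
read 'y': q4 → q0
read 'x': q0 → q2
read 'y': q2 → q3
read 'x': q3 → q3
read 'x': q3 → q3
read 'x': q3 → q3
read 'x': q3 → q3
read 'y': q3 → q3
read 'x': q3 → q3
read 'x': q3 → q3
read 'y': q3 → q3
read 'y': q3 → q3
read 'x': q3 → q3
read 'x': q3 → q3
read 'x': q3 → q3
read 'x': q3 → q3
read 'x': q3 → q3
read 'y': q3 → q3
read 'y': q3 → q3
read 'x': q3 → q3
read 'y': q3 → q3
read 'y': q3 → q3
read 'x': q3 → q3
read 'x': q3 → q3
read 'y': q3 → q3
End state q3 is not accepting.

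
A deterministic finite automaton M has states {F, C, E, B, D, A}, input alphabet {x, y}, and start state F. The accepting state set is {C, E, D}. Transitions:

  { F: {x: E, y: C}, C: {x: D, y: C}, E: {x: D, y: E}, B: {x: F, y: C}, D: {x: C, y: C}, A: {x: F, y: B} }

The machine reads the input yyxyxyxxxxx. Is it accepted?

F → C → C → D → C → D → C → D → C → D → C → D
End state D is accepting.

Yes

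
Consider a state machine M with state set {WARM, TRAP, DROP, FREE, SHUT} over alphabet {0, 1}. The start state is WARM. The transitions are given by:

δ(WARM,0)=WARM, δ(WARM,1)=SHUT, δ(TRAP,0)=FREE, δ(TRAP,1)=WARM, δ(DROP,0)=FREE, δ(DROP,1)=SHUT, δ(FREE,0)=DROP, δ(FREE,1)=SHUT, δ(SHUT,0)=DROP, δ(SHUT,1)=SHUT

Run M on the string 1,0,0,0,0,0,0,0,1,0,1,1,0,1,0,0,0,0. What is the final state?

FREE

start at WARM
read '1': WARM → SHUT
read '0': SHUT → DROP
read '0': DROP → FREE
read '0': FREE → DROP
read '0': DROP → FREE
read '0': FREE → DROP
read '0': DROP → FREE
read '0': FREE → DROP
read '1': DROP → SHUT
read '0': SHUT → DROP
read '1': DROP → SHUT
read '1': SHUT → SHUT
read '0': SHUT → DROP
read '1': DROP → SHUT
read '0': SHUT → DROP
read '0': DROP → FREE
read '0': FREE → DROP
read '0': DROP → FREE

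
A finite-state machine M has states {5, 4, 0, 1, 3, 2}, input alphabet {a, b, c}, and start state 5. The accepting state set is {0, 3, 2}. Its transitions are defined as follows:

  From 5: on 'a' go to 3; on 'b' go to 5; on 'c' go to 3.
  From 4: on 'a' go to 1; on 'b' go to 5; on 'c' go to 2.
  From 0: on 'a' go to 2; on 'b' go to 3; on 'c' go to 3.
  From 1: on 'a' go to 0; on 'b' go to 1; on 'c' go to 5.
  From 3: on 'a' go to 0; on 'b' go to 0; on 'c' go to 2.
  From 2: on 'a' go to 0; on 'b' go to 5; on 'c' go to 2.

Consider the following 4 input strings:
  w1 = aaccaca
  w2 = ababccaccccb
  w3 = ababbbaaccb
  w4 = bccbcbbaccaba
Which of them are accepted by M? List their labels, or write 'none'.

w1, w4

w1: Trace: 5 -a-> 3 -a-> 0 -c-> 3 -c-> 2 -a-> 0 -c-> 3 -a-> 0  → end 0, accepted
w2: Trace: 5 -a-> 3 -b-> 0 -a-> 2 -b-> 5 -c-> 3 -c-> 2 -a-> 0 -c-> 3 -c-> 2 -c-> 2 -c-> 2 -b-> 5  → end 5, rejected
w3: Trace: 5 -a-> 3 -b-> 0 -a-> 2 -b-> 5 -b-> 5 -b-> 5 -a-> 3 -a-> 0 -c-> 3 -c-> 2 -b-> 5  → end 5, rejected
w4: Trace: 5 -b-> 5 -c-> 3 -c-> 2 -b-> 5 -c-> 3 -b-> 0 -b-> 3 -a-> 0 -c-> 3 -c-> 2 -a-> 0 -b-> 3 -a-> 0  → end 0, accepted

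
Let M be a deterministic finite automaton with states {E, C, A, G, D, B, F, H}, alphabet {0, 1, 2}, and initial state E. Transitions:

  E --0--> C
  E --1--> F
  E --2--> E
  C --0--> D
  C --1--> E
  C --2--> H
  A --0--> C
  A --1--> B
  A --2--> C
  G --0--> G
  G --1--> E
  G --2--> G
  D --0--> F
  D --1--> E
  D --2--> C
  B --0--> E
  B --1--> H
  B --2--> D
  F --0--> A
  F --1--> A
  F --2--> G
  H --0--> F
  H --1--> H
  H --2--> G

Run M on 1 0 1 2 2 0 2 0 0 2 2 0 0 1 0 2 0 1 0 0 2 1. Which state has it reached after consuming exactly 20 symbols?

D

Trace: E -1-> F -0-> A -1-> B -2-> D -2-> C -0-> D -2-> C -0-> D -0-> F -2-> G -2-> G -0-> G -0-> G -1-> E -0-> C -2-> H -0-> F -1-> A -0-> C -0-> D
After 20 symbols: D.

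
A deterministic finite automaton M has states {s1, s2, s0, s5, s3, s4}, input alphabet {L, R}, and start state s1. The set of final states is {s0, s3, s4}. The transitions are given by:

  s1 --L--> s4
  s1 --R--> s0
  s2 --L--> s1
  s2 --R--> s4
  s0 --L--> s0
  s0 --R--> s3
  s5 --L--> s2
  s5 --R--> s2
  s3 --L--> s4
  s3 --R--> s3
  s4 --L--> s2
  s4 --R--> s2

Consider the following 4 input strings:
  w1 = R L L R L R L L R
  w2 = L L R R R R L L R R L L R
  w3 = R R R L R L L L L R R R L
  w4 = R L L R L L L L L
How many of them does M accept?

2

w1:
  start at s1
  read 'R': s1 → s0
  read 'L': s0 → s0
  read 'L': s0 → s0
  read 'R': s0 → s3
  read 'L': s3 → s4
  read 'R': s4 → s2
  read 'L': s2 → s1
  read 'L': s1 → s4
  read 'R': s4 → s2
  end s2, rejected
w2:
  start at s1
  read 'L': s1 → s4
  read 'L': s4 → s2
  read 'R': s2 → s4
  read 'R': s4 → s2
  read 'R': s2 → s4
  read 'R': s4 → s2
  read 'L': s2 → s1
  read 'L': s1 → s4
  read 'R': s4 → s2
  read 'R': s2 → s4
  read 'L': s4 → s2
  read 'L': s2 → s1
  read 'R': s1 → s0
  end s0, accepted
w3:
  start at s1
  read 'R': s1 → s0
  read 'R': s0 → s3
  read 'R': s3 → s3
  read 'L': s3 → s4
  read 'R': s4 → s2
  read 'L': s2 → s1
  read 'L': s1 → s4
  read 'L': s4 → s2
  read 'L': s2 → s1
  read 'R': s1 → s0
  read 'R': s0 → s3
  read 'R': s3 → s3
  read 'L': s3 → s4
  end s4, accepted
w4:
  start at s1
  read 'R': s1 → s0
  read 'L': s0 → s0
  read 'L': s0 → s0
  read 'R': s0 → s3
  read 'L': s3 → s4
  read 'L': s4 → s2
  read 'L': s2 → s1
  read 'L': s1 → s4
  read 'L': s4 → s2
  end s2, rejected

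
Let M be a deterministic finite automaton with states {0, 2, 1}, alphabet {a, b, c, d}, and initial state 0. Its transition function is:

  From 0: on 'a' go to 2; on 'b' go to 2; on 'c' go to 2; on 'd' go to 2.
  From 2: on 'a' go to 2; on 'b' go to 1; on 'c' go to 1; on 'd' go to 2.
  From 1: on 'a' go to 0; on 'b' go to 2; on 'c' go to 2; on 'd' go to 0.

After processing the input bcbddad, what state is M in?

start at 0
read 'b': 0 → 2
read 'c': 2 → 1
read 'b': 1 → 2
read 'd': 2 → 2
read 'd': 2 → 2
read 'a': 2 → 2
read 'd': 2 → 2

2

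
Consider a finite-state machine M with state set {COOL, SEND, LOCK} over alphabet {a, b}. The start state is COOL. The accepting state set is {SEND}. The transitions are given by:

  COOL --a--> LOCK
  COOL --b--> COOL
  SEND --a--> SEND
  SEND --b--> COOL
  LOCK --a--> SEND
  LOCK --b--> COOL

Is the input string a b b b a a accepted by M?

Yes

start at COOL
read 'a': COOL → LOCK
read 'b': LOCK → COOL
read 'b': COOL → COOL
read 'b': COOL → COOL
read 'a': COOL → LOCK
read 'a': LOCK → SEND
End state SEND is accepting.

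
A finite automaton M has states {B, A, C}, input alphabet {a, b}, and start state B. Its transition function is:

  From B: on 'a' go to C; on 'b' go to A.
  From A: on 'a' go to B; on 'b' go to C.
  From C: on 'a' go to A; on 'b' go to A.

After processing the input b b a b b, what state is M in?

start at B
read 'b': B → A
read 'b': A → C
read 'a': C → A
read 'b': A → C
read 'b': C → A

A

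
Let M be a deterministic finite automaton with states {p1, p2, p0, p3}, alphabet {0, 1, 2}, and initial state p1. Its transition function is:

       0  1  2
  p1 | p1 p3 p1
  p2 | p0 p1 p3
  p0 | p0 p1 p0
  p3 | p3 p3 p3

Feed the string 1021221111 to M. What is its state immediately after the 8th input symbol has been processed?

p3

Trace: p1 -1-> p3 -0-> p3 -2-> p3 -1-> p3 -2-> p3 -2-> p3 -1-> p3 -1-> p3
After 8 symbols: p3.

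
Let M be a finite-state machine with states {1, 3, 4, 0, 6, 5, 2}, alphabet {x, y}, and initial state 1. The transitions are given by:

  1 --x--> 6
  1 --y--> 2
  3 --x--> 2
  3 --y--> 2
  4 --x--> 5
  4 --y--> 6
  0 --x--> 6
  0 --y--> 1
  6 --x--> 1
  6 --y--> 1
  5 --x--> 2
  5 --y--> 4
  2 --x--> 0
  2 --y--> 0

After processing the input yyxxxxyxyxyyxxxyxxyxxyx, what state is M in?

start at 1
read 'y': 1 → 2
read 'y': 2 → 0
read 'x': 0 → 6
read 'x': 6 → 1
read 'x': 1 → 6
read 'x': 6 → 1
read 'y': 1 → 2
read 'x': 2 → 0
read 'y': 0 → 1
read 'x': 1 → 6
read 'y': 6 → 1
read 'y': 1 → 2
read 'x': 2 → 0
read 'x': 0 → 6
read 'x': 6 → 1
read 'y': 1 → 2
read 'x': 2 → 0
read 'x': 0 → 6
read 'y': 6 → 1
read 'x': 1 → 6
read 'x': 6 → 1
read 'y': 1 → 2
read 'x': 2 → 0

0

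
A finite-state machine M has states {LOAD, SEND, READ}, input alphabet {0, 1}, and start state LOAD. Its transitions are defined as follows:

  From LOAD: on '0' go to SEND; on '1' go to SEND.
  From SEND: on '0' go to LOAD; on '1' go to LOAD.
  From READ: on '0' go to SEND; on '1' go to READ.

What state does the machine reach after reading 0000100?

SEND

Trace: LOAD -0-> SEND -0-> LOAD -0-> SEND -0-> LOAD -1-> SEND -0-> LOAD -0-> SEND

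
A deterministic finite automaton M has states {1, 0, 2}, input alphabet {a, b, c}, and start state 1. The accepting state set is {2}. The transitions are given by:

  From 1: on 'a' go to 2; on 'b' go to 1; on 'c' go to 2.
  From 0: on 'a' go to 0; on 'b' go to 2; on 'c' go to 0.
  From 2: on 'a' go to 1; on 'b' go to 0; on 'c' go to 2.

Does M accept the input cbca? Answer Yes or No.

start at 1
read 'c': 1 → 2
read 'b': 2 → 0
read 'c': 0 → 0
read 'a': 0 → 0
End state 0 is not accepting.

No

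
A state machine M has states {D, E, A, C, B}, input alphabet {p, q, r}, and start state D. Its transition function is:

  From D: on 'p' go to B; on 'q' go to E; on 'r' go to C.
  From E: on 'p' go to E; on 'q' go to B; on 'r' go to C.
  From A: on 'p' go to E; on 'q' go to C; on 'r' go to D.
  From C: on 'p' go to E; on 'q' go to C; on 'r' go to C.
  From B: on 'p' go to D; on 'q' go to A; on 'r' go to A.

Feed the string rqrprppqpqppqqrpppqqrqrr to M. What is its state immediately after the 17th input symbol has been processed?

D

D → C → C → C → E → C → E → E → B → D → E → E → E → B → A → D → B → D
After 17 symbols: D.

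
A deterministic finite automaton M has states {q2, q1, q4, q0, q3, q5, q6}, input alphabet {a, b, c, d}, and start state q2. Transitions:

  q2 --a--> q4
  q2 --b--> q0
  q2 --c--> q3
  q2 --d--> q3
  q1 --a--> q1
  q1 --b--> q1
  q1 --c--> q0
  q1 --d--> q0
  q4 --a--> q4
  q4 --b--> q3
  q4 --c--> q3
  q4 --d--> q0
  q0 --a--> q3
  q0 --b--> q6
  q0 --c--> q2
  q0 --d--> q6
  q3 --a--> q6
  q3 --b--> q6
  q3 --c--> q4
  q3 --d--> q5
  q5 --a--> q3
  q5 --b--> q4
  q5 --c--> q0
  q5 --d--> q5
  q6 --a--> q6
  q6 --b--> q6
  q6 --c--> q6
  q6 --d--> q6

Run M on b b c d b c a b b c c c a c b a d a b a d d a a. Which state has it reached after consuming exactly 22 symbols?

q6

Trace: q2 -b-> q0 -b-> q6 -c-> q6 -d-> q6 -b-> q6 -c-> q6 -a-> q6 -b-> q6 -b-> q6 -c-> q6 -c-> q6 -c-> q6 -a-> q6 -c-> q6 -b-> q6 -a-> q6 -d-> q6 -a-> q6 -b-> q6 -a-> q6 -d-> q6 -d-> q6
After 22 symbols: q6.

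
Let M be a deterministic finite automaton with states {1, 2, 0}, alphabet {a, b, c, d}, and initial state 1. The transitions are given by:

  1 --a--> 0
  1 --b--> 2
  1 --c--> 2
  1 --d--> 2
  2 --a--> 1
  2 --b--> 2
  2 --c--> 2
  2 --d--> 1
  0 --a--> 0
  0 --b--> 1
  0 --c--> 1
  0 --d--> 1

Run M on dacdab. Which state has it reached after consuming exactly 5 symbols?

0

Trace: 1 -d-> 2 -a-> 1 -c-> 2 -d-> 1 -a-> 0
After 5 symbols: 0.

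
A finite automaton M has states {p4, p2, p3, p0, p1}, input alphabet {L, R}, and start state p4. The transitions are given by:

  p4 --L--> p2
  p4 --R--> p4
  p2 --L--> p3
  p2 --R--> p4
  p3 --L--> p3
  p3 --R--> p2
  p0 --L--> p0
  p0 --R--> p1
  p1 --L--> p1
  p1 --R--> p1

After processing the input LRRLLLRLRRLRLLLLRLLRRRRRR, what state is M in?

start at p4
read 'L': p4 → p2
read 'R': p2 → p4
read 'R': p4 → p4
read 'L': p4 → p2
read 'L': p2 → p3
read 'L': p3 → p3
read 'R': p3 → p2
read 'L': p2 → p3
read 'R': p3 → p2
read 'R': p2 → p4
read 'L': p4 → p2
read 'R': p2 → p4
read 'L': p4 → p2
read 'L': p2 → p3
read 'L': p3 → p3
read 'L': p3 → p3
read 'R': p3 → p2
read 'L': p2 → p3
read 'L': p3 → p3
read 'R': p3 → p2
read 'R': p2 → p4
read 'R': p4 → p4
read 'R': p4 → p4
read 'R': p4 → p4
read 'R': p4 → p4

p4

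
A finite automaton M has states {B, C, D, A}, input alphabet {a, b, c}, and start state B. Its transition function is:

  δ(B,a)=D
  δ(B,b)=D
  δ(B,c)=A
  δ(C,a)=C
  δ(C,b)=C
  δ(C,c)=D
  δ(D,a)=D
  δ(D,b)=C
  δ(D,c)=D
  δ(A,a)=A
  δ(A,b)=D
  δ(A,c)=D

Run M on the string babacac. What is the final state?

D

start at B
read 'b': B → D
read 'a': D → D
read 'b': D → C
read 'a': C → C
read 'c': C → D
read 'a': D → D
read 'c': D → D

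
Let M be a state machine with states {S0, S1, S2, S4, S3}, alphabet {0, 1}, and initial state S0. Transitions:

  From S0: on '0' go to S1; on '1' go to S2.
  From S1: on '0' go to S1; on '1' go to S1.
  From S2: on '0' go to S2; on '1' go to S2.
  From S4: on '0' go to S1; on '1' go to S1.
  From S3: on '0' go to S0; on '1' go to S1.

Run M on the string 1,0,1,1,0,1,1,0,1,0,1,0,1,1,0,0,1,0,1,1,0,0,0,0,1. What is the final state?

S0 → S2 → S2 → S2 → S2 → S2 → S2 → S2 → S2 → S2 → S2 → S2 → S2 → S2 → S2 → S2 → S2 → S2 → S2 → S2 → S2 → S2 → S2 → S2 → S2 → S2

S2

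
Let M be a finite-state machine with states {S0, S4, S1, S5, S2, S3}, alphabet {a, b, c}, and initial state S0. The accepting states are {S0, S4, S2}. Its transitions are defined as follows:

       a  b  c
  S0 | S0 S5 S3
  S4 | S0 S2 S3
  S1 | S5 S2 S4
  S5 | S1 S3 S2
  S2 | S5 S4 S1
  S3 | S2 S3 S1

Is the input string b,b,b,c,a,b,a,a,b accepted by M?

S0 → S5 → S3 → S3 → S1 → S5 → S3 → S2 → S5 → S3
End state S3 is not accepting.

No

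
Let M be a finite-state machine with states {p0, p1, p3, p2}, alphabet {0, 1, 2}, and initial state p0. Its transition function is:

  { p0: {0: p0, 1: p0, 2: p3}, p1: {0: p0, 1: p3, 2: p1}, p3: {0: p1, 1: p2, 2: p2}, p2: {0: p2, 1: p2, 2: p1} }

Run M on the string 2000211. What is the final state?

p2

p0 → p3 → p1 → p0 → p0 → p3 → p2 → p2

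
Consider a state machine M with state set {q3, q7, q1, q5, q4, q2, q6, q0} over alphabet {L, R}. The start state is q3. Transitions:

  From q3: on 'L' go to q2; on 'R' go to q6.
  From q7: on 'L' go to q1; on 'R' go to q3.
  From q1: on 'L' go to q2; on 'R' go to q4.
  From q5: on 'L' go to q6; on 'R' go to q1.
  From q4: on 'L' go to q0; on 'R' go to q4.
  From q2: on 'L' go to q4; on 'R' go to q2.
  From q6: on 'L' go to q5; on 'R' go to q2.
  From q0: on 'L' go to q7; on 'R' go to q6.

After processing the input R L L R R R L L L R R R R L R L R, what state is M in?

q6

q3 → q6 → q5 → q6 → q2 → q2 → q2 → q4 → q0 → q7 → q3 → q6 → q2 → q2 → q4 → q4 → q0 → q6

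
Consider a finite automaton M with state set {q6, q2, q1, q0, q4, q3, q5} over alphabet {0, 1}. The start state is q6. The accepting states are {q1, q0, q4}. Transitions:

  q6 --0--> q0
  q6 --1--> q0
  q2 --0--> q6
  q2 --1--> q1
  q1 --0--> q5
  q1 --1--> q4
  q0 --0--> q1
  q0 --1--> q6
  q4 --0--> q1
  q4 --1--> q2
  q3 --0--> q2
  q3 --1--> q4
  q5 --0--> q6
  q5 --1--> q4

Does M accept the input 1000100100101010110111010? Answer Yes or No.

Yes

Trace: q6 -1-> q0 -0-> q1 -0-> q5 -0-> q6 -1-> q0 -0-> q1 -0-> q5 -1-> q4 -0-> q1 -0-> q5 -1-> q4 -0-> q1 -1-> q4 -0-> q1 -1-> q4 -0-> q1 -1-> q4 -1-> q2 -0-> q6 -1-> q0 -1-> q6 -1-> q0 -0-> q1 -1-> q4 -0-> q1
End state q1 is accepting.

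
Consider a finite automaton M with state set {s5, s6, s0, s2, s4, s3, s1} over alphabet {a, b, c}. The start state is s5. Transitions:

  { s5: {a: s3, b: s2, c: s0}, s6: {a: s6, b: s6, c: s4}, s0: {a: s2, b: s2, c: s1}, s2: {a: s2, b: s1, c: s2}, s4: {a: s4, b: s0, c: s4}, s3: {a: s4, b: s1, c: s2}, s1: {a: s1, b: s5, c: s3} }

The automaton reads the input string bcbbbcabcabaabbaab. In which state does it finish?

s0

s5 → s2 → s2 → s1 → s5 → s2 → s2 → s2 → s1 → s3 → s4 → s0 → s2 → s2 → s1 → s5 → s3 → s4 → s0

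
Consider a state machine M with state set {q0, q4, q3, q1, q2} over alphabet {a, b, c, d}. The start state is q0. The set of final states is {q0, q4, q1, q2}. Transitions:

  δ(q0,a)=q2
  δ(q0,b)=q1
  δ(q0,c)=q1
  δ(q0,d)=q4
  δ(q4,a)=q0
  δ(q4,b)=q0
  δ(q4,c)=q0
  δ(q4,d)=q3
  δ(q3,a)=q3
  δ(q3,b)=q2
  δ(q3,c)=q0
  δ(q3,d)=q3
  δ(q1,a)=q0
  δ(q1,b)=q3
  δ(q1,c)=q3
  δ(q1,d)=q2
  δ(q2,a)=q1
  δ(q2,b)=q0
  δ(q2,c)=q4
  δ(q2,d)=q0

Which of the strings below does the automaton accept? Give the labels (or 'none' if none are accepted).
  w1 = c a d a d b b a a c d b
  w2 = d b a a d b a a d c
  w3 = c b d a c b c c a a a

w1: q0 → q1 → q0 → q4 → q0 → q4 → q0 → q1 → q0 → q2 → q4 → q3 → q2  → end q2, accepted
w2: q0 → q4 → q0 → q2 → q1 → q2 → q0 → q2 → q1 → q2 → q4  → end q4, accepted
w3: q0 → q1 → q3 → q3 → q3 → q0 → q1 → q3 → q0 → q2 → q1 → q0  → end q0, accepted

w1, w2, w3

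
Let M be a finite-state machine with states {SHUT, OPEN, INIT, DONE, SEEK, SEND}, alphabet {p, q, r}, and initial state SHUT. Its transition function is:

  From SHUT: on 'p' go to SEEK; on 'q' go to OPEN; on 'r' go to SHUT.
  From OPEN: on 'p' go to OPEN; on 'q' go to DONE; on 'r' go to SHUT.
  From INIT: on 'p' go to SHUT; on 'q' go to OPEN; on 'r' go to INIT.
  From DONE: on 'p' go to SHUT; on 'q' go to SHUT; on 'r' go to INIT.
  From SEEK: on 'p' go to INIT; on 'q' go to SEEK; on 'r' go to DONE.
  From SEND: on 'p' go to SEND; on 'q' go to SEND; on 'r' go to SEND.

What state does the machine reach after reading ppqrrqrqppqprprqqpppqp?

SHUT

Trace: SHUT -p-> SEEK -p-> INIT -q-> OPEN -r-> SHUT -r-> SHUT -q-> OPEN -r-> SHUT -q-> OPEN -p-> OPEN -p-> OPEN -q-> DONE -p-> SHUT -r-> SHUT -p-> SEEK -r-> DONE -q-> SHUT -q-> OPEN -p-> OPEN -p-> OPEN -p-> OPEN -q-> DONE -p-> SHUT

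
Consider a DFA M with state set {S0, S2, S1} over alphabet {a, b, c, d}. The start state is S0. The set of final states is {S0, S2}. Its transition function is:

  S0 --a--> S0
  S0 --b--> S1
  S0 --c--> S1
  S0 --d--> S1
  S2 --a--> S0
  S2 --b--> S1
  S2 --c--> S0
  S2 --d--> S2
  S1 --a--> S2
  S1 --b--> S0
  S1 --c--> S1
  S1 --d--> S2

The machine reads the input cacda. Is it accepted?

start at S0
read 'c': S0 → S1
read 'a': S1 → S2
read 'c': S2 → S0
read 'd': S0 → S1
read 'a': S1 → S2
End state S2 is accepting.

Yes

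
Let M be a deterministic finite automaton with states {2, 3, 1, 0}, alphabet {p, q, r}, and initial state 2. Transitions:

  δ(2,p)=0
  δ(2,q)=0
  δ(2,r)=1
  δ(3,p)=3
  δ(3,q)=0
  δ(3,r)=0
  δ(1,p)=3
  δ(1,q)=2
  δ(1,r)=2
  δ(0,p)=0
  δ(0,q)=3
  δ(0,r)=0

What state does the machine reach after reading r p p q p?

0

Trace: 2 -r-> 1 -p-> 3 -p-> 3 -q-> 0 -p-> 0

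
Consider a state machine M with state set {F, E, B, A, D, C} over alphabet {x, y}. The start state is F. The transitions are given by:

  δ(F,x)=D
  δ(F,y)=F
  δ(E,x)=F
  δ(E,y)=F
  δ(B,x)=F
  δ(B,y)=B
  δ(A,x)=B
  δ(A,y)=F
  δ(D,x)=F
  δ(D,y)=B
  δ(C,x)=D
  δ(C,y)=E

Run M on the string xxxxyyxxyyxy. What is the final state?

B

start at F
read 'x': F → D
read 'x': D → F
read 'x': F → D
read 'x': D → F
read 'y': F → F
read 'y': F → F
read 'x': F → D
read 'x': D → F
read 'y': F → F
read 'y': F → F
read 'x': F → D
read 'y': D → B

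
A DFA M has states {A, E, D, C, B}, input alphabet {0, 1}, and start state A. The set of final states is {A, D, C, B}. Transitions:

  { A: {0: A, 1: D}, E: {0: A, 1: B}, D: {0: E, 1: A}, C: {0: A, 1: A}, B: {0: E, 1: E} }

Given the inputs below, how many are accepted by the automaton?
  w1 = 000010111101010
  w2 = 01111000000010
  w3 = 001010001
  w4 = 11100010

1

w1:
  start at A
  read '0': A → A
  read '0': A → A
  read '0': A → A
  read '0': A → A
  read '1': A → D
  read '0': D → E
  read '1': E → B
  read '1': B → E
  read '1': E → B
  read '1': B → E
  read '0': E → A
  read '1': A → D
  read '0': D → E
  read '1': E → B
  read '0': B → E
  end E, rejected
w2:
  start at A
  read '0': A → A
  read '1': A → D
  read '1': D → A
  read '1': A → D
  read '1': D → A
  read '0': A → A
  read '0': A → A
  read '0': A → A
  read '0': A → A
  read '0': A → A
  read '0': A → A
  read '0': A → A
  read '1': A → D
  read '0': D → E
  end E, rejected
w3:
  start at A
  read '0': A → A
  read '0': A → A
  read '1': A → D
  read '0': D → E
  read '1': E → B
  read '0': B → E
  read '0': E → A
  read '0': A → A
  read '1': A → D
  end D, accepted
w4:
  start at A
  read '1': A → D
  read '1': D → A
  read '1': A → D
  read '0': D → E
  read '0': E → A
  read '0': A → A
  read '1': A → D
  read '0': D → E
  end E, rejected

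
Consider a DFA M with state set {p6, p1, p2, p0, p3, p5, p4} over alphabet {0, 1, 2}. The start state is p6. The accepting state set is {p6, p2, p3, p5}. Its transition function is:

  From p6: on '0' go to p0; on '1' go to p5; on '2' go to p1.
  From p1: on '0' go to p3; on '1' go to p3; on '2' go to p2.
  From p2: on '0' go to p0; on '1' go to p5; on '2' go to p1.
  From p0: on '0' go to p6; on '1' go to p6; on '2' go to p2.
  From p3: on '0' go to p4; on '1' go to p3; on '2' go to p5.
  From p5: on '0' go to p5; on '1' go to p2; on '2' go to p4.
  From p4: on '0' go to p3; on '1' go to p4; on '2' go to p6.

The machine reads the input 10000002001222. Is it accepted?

Yes

Trace: p6 -1-> p5 -0-> p5 -0-> p5 -0-> p5 -0-> p5 -0-> p5 -0-> p5 -2-> p4 -0-> p3 -0-> p4 -1-> p4 -2-> p6 -2-> p1 -2-> p2
End state p2 is accepting.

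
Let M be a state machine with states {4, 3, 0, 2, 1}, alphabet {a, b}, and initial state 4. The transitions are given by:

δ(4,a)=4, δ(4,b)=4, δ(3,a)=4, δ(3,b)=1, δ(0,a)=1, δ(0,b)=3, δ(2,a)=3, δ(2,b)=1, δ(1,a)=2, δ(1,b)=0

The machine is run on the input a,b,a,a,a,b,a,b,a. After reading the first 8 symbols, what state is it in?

start at 4
read 'a': 4 → 4
read 'b': 4 → 4
read 'a': 4 → 4
read 'a': 4 → 4
read 'a': 4 → 4
read 'b': 4 → 4
read 'a': 4 → 4
read 'b': 4 → 4
After 8 symbols: 4.

4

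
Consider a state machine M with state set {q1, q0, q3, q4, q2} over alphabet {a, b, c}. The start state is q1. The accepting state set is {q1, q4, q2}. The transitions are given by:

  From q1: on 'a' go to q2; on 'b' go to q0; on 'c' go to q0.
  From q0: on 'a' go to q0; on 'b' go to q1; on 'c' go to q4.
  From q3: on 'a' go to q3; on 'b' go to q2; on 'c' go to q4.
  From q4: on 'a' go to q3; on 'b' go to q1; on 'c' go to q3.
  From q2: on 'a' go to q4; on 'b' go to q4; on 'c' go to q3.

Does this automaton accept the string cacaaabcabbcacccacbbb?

Yes

Trace: q1 -c-> q0 -a-> q0 -c-> q4 -a-> q3 -a-> q3 -a-> q3 -b-> q2 -c-> q3 -a-> q3 -b-> q2 -b-> q4 -c-> q3 -a-> q3 -c-> q4 -c-> q3 -c-> q4 -a-> q3 -c-> q4 -b-> q1 -b-> q0 -b-> q1
End state q1 is accepting.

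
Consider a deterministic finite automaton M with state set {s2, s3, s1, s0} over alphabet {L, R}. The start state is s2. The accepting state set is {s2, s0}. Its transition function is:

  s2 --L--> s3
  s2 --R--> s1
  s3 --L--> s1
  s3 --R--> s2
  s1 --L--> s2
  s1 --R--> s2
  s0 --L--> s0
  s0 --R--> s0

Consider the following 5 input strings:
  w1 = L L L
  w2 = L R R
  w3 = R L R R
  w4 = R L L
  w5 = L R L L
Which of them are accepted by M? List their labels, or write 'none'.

w1, w3

w1:
  start at s2
  read 'L': s2 → s3
  read 'L': s3 → s1
  read 'L': s1 → s2
  end s2, accepted
w2:
  start at s2
  read 'L': s2 → s3
  read 'R': s3 → s2
  read 'R': s2 → s1
  end s1, rejected
w3:
  start at s2
  read 'R': s2 → s1
  read 'L': s1 → s2
  read 'R': s2 → s1
  read 'R': s1 → s2
  end s2, accepted
w4:
  start at s2
  read 'R': s2 → s1
  read 'L': s1 → s2
  read 'L': s2 → s3
  end s3, rejected
w5:
  start at s2
  read 'L': s2 → s3
  read 'R': s3 → s2
  read 'L': s2 → s3
  read 'L': s3 → s1
  end s1, rejected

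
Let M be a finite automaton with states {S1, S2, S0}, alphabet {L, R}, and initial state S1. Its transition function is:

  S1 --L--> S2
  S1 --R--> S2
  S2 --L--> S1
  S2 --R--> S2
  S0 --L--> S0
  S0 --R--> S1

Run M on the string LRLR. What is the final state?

S2

S1 → S2 → S2 → S1 → S2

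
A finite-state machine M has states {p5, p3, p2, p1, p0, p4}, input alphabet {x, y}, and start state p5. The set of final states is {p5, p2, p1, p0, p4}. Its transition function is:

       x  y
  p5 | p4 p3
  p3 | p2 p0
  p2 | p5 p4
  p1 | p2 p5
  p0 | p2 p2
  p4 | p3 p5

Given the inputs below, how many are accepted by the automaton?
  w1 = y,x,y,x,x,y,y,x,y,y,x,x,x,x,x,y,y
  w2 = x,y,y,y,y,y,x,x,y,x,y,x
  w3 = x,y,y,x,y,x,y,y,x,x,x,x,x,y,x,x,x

w1: p5 → p3 → p2 → p4 → p3 → p2 → p4 → p5 → p4 → p5 → p3 → p2 → p5 → p4 → p3 → p2 → p4 → p5  → end p5, accepted
w2: p5 → p4 → p5 → p3 → p0 → p2 → p4 → p3 → p2 → p4 → p3 → p0 → p2  → end p2, accepted
w3: p5 → p4 → p5 → p3 → p2 → p4 → p3 → p0 → p2 → p5 → p4 → p3 → p2 → p5 → p3 → p2 → p5 → p4  → end p4, accepted

3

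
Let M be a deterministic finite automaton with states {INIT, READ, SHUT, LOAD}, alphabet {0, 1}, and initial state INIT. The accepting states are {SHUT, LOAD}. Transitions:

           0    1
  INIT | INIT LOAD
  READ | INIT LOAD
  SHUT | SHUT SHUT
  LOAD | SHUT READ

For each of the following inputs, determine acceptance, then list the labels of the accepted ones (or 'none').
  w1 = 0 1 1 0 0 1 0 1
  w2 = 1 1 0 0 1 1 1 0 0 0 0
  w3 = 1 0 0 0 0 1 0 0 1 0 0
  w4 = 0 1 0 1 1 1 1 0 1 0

w1, w2, w3, w4

w1: Trace: INIT -0-> INIT -1-> LOAD -1-> READ -0-> INIT -0-> INIT -1-> LOAD -0-> SHUT -1-> SHUT  → end SHUT, accepted
w2: Trace: INIT -1-> LOAD -1-> READ -0-> INIT -0-> INIT -1-> LOAD -1-> READ -1-> LOAD -0-> SHUT -0-> SHUT -0-> SHUT -0-> SHUT  → end SHUT, accepted
w3: Trace: INIT -1-> LOAD -0-> SHUT -0-> SHUT -0-> SHUT -0-> SHUT -1-> SHUT -0-> SHUT -0-> SHUT -1-> SHUT -0-> SHUT -0-> SHUT  → end SHUT, accepted
w4: Trace: INIT -0-> INIT -1-> LOAD -0-> SHUT -1-> SHUT -1-> SHUT -1-> SHUT -1-> SHUT -0-> SHUT -1-> SHUT -0-> SHUT  → end SHUT, accepted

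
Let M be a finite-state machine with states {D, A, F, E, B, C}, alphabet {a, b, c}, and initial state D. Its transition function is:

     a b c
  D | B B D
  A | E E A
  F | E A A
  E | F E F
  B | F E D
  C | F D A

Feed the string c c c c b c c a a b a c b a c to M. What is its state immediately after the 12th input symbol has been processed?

F

D → D → D → D → D → B → D → D → B → F → A → E → F
After 12 symbols: F.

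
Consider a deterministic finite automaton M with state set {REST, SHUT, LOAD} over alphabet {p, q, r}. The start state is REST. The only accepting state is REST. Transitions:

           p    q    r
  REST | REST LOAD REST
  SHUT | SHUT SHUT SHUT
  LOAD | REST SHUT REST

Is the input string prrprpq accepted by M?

start at REST
read 'p': REST → REST
read 'r': REST → REST
read 'r': REST → REST
read 'p': REST → REST
read 'r': REST → REST
read 'p': REST → REST
read 'q': REST → LOAD
End state LOAD is not accepting.

No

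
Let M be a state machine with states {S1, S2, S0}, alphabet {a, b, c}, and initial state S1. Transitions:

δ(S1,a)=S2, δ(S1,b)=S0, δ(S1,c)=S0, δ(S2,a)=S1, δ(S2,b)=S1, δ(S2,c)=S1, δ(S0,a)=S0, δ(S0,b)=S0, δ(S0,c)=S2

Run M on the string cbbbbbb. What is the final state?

S0

Trace: S1 -c-> S0 -b-> S0 -b-> S0 -b-> S0 -b-> S0 -b-> S0 -b-> S0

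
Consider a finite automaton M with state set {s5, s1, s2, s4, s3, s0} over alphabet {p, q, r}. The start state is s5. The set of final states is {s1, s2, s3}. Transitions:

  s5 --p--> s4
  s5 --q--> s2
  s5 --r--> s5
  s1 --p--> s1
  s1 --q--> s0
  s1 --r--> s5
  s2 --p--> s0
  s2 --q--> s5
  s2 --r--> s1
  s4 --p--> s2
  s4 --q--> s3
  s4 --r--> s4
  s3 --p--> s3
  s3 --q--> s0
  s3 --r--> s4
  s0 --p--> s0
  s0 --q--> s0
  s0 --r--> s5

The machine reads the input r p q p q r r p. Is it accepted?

start at s5
read 'r': s5 → s5
read 'p': s5 → s4
read 'q': s4 → s3
read 'p': s3 → s3
read 'q': s3 → s0
read 'r': s0 → s5
read 'r': s5 → s5
read 'p': s5 → s4
End state s4 is not accepting.

No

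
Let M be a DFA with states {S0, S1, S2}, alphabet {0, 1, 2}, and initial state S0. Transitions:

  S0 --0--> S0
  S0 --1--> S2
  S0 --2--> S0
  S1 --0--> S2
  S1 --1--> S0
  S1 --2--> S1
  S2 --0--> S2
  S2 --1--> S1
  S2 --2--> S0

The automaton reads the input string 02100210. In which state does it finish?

S0 → S0 → S0 → S2 → S2 → S2 → S0 → S2 → S2

S2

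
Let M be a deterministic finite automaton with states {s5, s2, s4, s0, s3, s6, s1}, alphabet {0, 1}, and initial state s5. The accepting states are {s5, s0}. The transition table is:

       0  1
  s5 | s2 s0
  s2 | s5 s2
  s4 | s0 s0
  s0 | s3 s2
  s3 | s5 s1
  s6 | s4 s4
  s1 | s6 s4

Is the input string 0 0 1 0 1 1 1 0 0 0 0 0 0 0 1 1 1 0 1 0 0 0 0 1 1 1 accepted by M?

Trace: s5 -0-> s2 -0-> s5 -1-> s0 -0-> s3 -1-> s1 -1-> s4 -1-> s0 -0-> s3 -0-> s5 -0-> s2 -0-> s5 -0-> s2 -0-> s5 -0-> s2 -1-> s2 -1-> s2 -1-> s2 -0-> s5 -1-> s0 -0-> s3 -0-> s5 -0-> s2 -0-> s5 -1-> s0 -1-> s2 -1-> s2
End state s2 is not accepting.

No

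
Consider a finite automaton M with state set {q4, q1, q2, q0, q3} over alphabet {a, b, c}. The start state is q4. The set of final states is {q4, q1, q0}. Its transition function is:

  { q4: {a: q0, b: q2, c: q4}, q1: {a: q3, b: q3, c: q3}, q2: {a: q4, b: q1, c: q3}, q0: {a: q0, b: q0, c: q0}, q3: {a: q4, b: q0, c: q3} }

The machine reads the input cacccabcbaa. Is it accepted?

Yes

start at q4
read 'c': q4 → q4
read 'a': q4 → q0
read 'c': q0 → q0
read 'c': q0 → q0
read 'c': q0 → q0
read 'a': q0 → q0
read 'b': q0 → q0
read 'c': q0 → q0
read 'b': q0 → q0
read 'a': q0 → q0
read 'a': q0 → q0
End state q0 is accepting.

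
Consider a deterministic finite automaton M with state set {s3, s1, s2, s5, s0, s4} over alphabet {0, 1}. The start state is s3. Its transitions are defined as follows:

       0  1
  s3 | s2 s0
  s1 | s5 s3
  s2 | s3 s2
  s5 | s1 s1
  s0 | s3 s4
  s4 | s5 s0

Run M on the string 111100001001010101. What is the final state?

Trace: s3 -1-> s0 -1-> s4 -1-> s0 -1-> s4 -0-> s5 -0-> s1 -0-> s5 -0-> s1 -1-> s3 -0-> s2 -0-> s3 -1-> s0 -0-> s3 -1-> s0 -0-> s3 -1-> s0 -0-> s3 -1-> s0

s0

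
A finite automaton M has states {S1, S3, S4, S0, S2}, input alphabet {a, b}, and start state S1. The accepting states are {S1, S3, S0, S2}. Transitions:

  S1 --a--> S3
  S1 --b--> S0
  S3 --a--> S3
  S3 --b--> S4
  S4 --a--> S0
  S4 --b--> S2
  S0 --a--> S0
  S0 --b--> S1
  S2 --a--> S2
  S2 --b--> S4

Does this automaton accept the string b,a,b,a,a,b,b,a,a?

Yes

start at S1
read 'b': S1 → S0
read 'a': S0 → S0
read 'b': S0 → S1
read 'a': S1 → S3
read 'a': S3 → S3
read 'b': S3 → S4
read 'b': S4 → S2
read 'a': S2 → S2
read 'a': S2 → S2
End state S2 is accepting.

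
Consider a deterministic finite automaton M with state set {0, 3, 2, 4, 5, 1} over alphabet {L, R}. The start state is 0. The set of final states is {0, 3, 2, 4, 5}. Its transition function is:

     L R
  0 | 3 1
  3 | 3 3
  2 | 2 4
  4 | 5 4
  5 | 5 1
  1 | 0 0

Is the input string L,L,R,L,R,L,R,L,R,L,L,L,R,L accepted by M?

Yes

0 → 3 → 3 → 3 → 3 → 3 → 3 → 3 → 3 → 3 → 3 → 3 → 3 → 3 → 3
End state 3 is accepting.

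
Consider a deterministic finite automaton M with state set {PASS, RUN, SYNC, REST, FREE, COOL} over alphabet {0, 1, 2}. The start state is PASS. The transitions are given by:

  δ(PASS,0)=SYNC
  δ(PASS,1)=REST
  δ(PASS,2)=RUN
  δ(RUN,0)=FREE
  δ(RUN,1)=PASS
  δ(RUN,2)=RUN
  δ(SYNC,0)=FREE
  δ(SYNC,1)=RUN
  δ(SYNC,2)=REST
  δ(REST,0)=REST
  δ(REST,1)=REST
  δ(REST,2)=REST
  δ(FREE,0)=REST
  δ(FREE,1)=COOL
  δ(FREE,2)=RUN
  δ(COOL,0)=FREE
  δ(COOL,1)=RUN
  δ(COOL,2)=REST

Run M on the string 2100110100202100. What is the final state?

PASS → RUN → PASS → SYNC → FREE → COOL → RUN → FREE → COOL → FREE → REST → REST → REST → REST → REST → REST → REST

REST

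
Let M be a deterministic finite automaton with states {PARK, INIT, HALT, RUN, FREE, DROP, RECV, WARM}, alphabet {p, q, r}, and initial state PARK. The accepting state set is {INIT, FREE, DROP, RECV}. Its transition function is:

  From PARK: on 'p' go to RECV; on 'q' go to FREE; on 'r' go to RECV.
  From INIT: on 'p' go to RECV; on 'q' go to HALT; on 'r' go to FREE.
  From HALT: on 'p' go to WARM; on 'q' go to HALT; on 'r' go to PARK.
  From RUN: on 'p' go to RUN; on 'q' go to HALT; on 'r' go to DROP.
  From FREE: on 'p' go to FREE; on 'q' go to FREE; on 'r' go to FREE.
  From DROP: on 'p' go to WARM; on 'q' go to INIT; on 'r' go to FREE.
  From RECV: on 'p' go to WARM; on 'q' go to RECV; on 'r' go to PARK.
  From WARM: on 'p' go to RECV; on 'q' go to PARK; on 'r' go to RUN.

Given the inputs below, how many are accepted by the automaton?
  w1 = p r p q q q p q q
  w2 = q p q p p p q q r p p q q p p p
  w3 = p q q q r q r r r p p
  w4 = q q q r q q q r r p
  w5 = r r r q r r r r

5

w1: Trace: PARK -p-> RECV -r-> PARK -p-> RECV -q-> RECV -q-> RECV -q-> RECV -p-> WARM -q-> PARK -q-> FREE  → end FREE, accepted
w2: Trace: PARK -q-> FREE -p-> FREE -q-> FREE -p-> FREE -p-> FREE -p-> FREE -q-> FREE -q-> FREE -r-> FREE -p-> FREE -p-> FREE -q-> FREE -q-> FREE -p-> FREE -p-> FREE -p-> FREE  → end FREE, accepted
w3: Trace: PARK -p-> RECV -q-> RECV -q-> RECV -q-> RECV -r-> PARK -q-> FREE -r-> FREE -r-> FREE -r-> FREE -p-> FREE -p-> FREE  → end FREE, accepted
w4: Trace: PARK -q-> FREE -q-> FREE -q-> FREE -r-> FREE -q-> FREE -q-> FREE -q-> FREE -r-> FREE -r-> FREE -p-> FREE  → end FREE, accepted
w5: Trace: PARK -r-> RECV -r-> PARK -r-> RECV -q-> RECV -r-> PARK -r-> RECV -r-> PARK -r-> RECV  → end RECV, accepted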